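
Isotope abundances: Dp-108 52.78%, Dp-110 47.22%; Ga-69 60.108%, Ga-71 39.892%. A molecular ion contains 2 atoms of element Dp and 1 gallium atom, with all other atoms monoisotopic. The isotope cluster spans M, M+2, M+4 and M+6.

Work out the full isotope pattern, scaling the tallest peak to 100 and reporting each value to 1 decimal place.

Element Dp pattern (n=2): 0.27857284 : 0.49845432 : 0.22297284
Gallium pattern (n=1): 0.60108 : 0.39892
Convolve the two distributions (both contribute in 2-u steps):
  M: 0.27857284×0.60108 = 0.167445
  M+2: 0.27857284×0.39892 + 0.49845432×0.60108 = 0.410739
  M+4: 0.49845432×0.39892 + 0.22297284×0.60108 = 0.332868
  M+6: 0.22297284×0.39892 = 0.088948
Scale to base peak (0.410739) = 100: 40.8 : 100.0 : 81.0 : 21.7

40.8 : 100.0 : 81.0 : 21.7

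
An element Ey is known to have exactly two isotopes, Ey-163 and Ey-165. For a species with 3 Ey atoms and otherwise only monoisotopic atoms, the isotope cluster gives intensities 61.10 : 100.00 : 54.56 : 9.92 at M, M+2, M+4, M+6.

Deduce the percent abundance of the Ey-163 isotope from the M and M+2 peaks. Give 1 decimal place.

If p is the fraction of Ey that is Ey-163, then I(M+2)/I(M) = [C(3,1)·p^2·(1−p)] / p^3 = 3·(1−p)/p = 100.00/61.10 = 1.6367
(1−p)/p = 1.6367/3 = 0.5456  ⇒  p = 1/(1 + 0.5456) = 0.6470
Ey-163: 64.7%, Ey-165: 35.3%.

64.7%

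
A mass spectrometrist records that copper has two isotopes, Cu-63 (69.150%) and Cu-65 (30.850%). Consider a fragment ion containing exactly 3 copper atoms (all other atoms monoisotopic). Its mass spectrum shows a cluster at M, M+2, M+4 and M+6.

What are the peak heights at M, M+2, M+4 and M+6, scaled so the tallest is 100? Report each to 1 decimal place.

74.7 : 100.0 : 44.6 : 6.6

The 3 Cu atoms are independent, so intensities follow the terms of (0.69150 + 0.30850)^3.
P(M) = 0.69150^3 = 0.330656
P(M+2) = 3 × 0.69150^2 × 0.30850^1 = 0.442548
P(M+4) = 3 × 0.69150^1 × 0.30850^2 = 0.197435
P(M+6) = 0.30850^3 = 0.029361
The M+2 peak is largest (0.442548); scaling to 100 gives 74.7 : 100.0 : 44.6 : 6.6.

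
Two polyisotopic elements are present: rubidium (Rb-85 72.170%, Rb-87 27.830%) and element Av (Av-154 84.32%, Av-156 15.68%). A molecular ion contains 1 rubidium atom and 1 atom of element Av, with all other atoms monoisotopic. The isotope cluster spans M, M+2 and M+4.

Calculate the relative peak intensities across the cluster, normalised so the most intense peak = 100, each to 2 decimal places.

100.00 : 57.16 : 7.17

Rubidium pattern (n=1): 0.7217 : 0.2783
Element Av pattern (n=1): 0.8432 : 0.1568
Convolve the two distributions (both contribute in 2-u steps):
  M: 0.7217×0.8432 = 0.608537
  M+2: 0.7217×0.1568 + 0.2783×0.8432 = 0.347825
  M+4: 0.2783×0.1568 = 0.043637
Scale to base peak (0.608537) = 100: 100.00 : 57.16 : 7.17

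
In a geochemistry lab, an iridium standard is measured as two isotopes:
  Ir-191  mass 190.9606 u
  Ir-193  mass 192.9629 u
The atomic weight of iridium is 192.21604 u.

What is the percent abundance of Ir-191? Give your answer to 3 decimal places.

With x = fraction of Ir-191 (so Ir-193 is 1 − x):
190.9606·x + 192.9629·(1 − x) = 192.21604
(190.9606 − 192.9629)·x = 192.21604 − 192.9629
x = -0.74686 / -2.0023 = 0.37300 → 37.300% Ir-191, 62.700% Ir-193.

37.300%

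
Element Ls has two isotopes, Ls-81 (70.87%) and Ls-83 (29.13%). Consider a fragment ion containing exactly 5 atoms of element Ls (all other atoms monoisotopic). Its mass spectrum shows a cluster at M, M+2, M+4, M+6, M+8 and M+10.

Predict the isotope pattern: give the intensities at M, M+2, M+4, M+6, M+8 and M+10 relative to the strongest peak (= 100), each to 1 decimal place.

The 5 Ls atoms are independent, so intensities follow the terms of (0.7087 + 0.2913)^5.
P(M) = 0.7087^5 = 0.178777
P(M+2) = 5 × 0.7087^4 × 0.2913^1 = 0.367418
P(M+4) = 10 × 0.7087^3 × 0.2913^2 = 0.302043
P(M+6) = 10 × 0.7087^2 × 0.2913^3 = 0.124150
P(M+8) = 5 × 0.7087^1 × 0.2913^4 = 0.025515
P(M+10) = 0.2913^5 = 0.002098
The M+2 peak is largest (0.367418); scaling to 100 gives 48.7 : 100.0 : 82.2 : 33.8 : 6.9 : 0.6.

48.7 : 100.0 : 82.2 : 33.8 : 6.9 : 0.6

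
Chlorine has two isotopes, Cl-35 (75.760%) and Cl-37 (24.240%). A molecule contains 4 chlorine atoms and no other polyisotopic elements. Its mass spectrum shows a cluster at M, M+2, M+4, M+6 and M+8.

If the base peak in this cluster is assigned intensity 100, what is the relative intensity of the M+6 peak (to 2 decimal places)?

10.24

(0.75760 + 0.24240)^4 gives M 0.3294, M+2 0.4216, M+4 0.2023, M+6 0.0432, M+8 0.0035; the largest is M+2.
P(M+2) = C(4,1) × 0.75760^3 × 0.24240^1 = 4 × 0.4348304 × 0.2424 = 0.421612 (base)
P(M+6) = C(4,3) × 0.75760^1 × 0.24240^3 = 4 × 0.7576 × 0.01424288 = 0.043162
Relative intensity = 0.043162 / 0.421612 × 100 = 10.24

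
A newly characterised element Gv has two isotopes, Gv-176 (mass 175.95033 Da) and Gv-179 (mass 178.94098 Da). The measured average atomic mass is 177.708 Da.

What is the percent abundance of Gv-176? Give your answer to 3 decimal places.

41.228%

With x = fraction of Gv-176 (so Gv-179 is 1 − x):
175.95033·x + 178.94098·(1 − x) = 177.708
(175.95033 − 178.94098)·x = 177.708 − 178.94098
x = -1.23298 / -2.99065 = 0.41228 → 41.228% Gv-176, 58.772% Gv-179.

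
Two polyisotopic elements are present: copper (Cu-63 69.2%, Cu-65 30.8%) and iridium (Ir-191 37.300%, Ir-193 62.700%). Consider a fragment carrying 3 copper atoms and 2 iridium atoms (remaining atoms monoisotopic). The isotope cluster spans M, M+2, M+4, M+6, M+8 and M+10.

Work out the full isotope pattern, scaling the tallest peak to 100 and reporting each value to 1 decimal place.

12.6 : 59.4 : 100.0 : 74.1 : 25.0 : 3.2

Copper pattern (n=3): 0.33137389 : 0.44247034 : 0.19693766 : 0.02921811
Iridium pattern (n=2): 0.139129 : 0.467742 : 0.393129
Convolve the two distributions (both contribute in 2-u steps):
  M: 0.33137389×0.139129 = 0.046104
  M+2: 0.33137389×0.467742 + 0.44247034×0.139129 = 0.216558
  M+4: 0.33137389×0.393129 + 0.44247034×0.467742 + 0.19693766×0.139129 = 0.364634
  M+6: 0.44247034×0.393129 + 0.19693766×0.467742 + 0.02921811×0.139129 = 0.270129
  M+8: 0.19693766×0.393129 + 0.02921811×0.467742 = 0.091088
  M+10: 0.02921811×0.393129 = 0.011486
Scale to base peak (0.364634) = 100: 12.6 : 59.4 : 100.0 : 74.1 : 25.0 : 3.2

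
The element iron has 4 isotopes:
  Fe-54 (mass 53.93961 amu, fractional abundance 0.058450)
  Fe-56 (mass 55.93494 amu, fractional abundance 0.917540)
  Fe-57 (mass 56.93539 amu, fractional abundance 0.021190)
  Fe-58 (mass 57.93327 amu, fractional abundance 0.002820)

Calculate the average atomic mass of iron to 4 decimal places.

Average mass = Σ (abundance × isotope mass) = 0.058450 × 53.93961 + 0.917540 × 55.93494 + 0.021190 × 56.93539 + 0.002820 × 57.93327
= 3.152770 + 51.322545 + 1.206461 + 0.163372 = 55.845148 amu

55.8451 amu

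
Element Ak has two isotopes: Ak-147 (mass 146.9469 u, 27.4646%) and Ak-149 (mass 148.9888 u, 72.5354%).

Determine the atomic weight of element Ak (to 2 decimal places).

148.43 u

Weight each isotope mass by its fractional abundance: 0.274646 × 146.9469 + 0.725354 × 148.9888
= 40.35838 + 108.06962 = 148.42800 u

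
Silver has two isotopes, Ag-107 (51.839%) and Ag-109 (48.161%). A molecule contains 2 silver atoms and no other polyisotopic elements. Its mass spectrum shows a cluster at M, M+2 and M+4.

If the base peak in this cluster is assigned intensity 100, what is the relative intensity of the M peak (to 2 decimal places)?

Term probabilities: M 0.2687, M+2 0.4993, M+4 0.2319. Base peak = M+2.
P(M+2) = C(2,1) × 0.51839^1 × 0.48161^1 = 2 × 0.51839 × 0.48161 = 0.499324 (base)
P(M) = C(2,0) × 0.51839^2 × 0.48161^0 = 1 × 0.26872819 × 1.0000 = 0.268728
Relative intensity = 0.268728 / 0.499324 × 100 = 53.82

53.82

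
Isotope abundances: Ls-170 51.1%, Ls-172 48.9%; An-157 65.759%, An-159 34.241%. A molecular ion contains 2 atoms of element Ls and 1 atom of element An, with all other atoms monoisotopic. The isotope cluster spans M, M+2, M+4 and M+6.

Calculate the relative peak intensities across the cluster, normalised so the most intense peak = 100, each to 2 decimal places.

Element Ls pattern (n=2): 0.261121 : 0.499758 : 0.239121
Element An pattern (n=1): 0.65759 : 0.34241
Convolve the two distributions (both contribute in 2-u steps):
  M: 0.261121×0.65759 = 0.171711
  M+2: 0.261121×0.34241 + 0.499758×0.65759 = 0.418046
  M+4: 0.499758×0.34241 + 0.239121×0.65759 = 0.328366
  M+6: 0.239121×0.34241 = 0.081877
Scale to base peak (0.418046) = 100: 41.07 : 100.00 : 78.55 : 19.59

41.07 : 100.00 : 78.55 : 19.59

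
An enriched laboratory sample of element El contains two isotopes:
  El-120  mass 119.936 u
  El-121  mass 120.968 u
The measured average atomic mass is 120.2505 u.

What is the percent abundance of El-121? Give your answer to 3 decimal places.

Writing the weighted mean with unknown fraction x of El-120:
119.936·x + 120.968·(1 − x) = 120.2505
(119.936 − 120.968)·x = 120.2505 − 120.968
x = -0.7175 / -1.032 = 0.69525 → 69.525% El-120, 30.475% El-121.

30.475%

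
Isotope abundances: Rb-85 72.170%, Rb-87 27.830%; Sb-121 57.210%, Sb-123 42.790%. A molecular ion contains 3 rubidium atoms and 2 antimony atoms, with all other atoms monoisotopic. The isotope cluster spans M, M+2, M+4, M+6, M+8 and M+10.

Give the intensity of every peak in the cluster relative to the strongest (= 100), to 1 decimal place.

36.5 : 97.0 : 100.0 : 50.1 : 12.3 : 1.2

Rubidium pattern (n=3): 0.37589809 : 0.43485841 : 0.16768892 : 0.02155458
Antimony pattern (n=2): 0.32729841 : 0.48960318 : 0.18309841
Convolve the two distributions (both contribute in 2-u steps):
  M: 0.37589809×0.32729841 = 0.123031
  M+2: 0.37589809×0.48960318 + 0.43485841×0.32729841 = 0.326369
  M+4: 0.37589809×0.18309841 + 0.43485841×0.48960318 + 0.16768892×0.32729841 = 0.336619
  M+6: 0.43485841×0.18309841 + 0.16768892×0.48960318 + 0.02155458×0.32729841 = 0.168778
  M+8: 0.16768892×0.18309841 + 0.02155458×0.48960318 = 0.041257
  M+10: 0.02155458×0.18309841 = 0.003947
Scale to base peak (0.336619) = 100: 36.5 : 97.0 : 100.0 : 50.1 : 12.3 : 1.2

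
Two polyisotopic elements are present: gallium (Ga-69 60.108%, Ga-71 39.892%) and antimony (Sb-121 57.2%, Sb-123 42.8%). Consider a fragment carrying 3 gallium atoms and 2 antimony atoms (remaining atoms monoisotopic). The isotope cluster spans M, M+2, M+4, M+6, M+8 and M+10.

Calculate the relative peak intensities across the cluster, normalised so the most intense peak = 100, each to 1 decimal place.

Gallium pattern (n=3): 0.2171685 : 0.432386 : 0.2869625 : 0.063483
Antimony pattern (n=2): 0.327184 : 0.489632 : 0.183184
Convolve the two distributions (both contribute in 2-u steps):
  M: 0.2171685×0.327184 = 0.071054
  M+2: 0.2171685×0.489632 + 0.432386×0.327184 = 0.247802
  M+4: 0.2171685×0.183184 + 0.432386×0.489632 + 0.2869625×0.327184 = 0.345381
  M+6: 0.432386×0.183184 + 0.2869625×0.489632 + 0.063483×0.327184 = 0.240483
  M+8: 0.2869625×0.183184 + 0.063483×0.489632 = 0.083650
  M+10: 0.063483×0.183184 = 0.011629
Scale to base peak (0.345381) = 100: 20.6 : 71.7 : 100.0 : 69.6 : 24.2 : 3.4

20.6 : 71.7 : 100.0 : 69.6 : 24.2 : 3.4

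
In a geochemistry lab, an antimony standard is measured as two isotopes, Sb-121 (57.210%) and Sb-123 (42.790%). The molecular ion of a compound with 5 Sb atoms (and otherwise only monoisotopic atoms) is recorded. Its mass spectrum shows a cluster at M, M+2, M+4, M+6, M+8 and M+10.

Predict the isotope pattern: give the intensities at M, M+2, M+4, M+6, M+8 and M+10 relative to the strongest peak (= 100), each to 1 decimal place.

Expanding (0.57210 + 0.42790)^5:
P(M) = 0.57210^5 = 0.061286
P(M+2) = 5 × 0.57210^4 × 0.42790^1 = 0.229192
P(M+4) = 10 × 0.57210^3 × 0.42790^2 = 0.342847
P(M+6) = 10 × 0.57210^2 × 0.42790^3 = 0.256431
P(M+8) = 5 × 0.57210^1 × 0.42790^4 = 0.095898
P(M+10) = 0.42790^5 = 0.014345
The M+4 peak is largest (0.342847); scaling to 100 gives 17.9 : 66.8 : 100.0 : 74.8 : 28.0 : 4.2.

17.9 : 66.8 : 100.0 : 74.8 : 28.0 : 4.2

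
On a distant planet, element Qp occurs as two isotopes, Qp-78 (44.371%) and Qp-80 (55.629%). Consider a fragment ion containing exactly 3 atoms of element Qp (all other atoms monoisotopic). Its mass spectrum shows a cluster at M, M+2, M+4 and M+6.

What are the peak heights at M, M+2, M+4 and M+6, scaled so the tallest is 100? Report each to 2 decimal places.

21.21 : 79.76 : 100.00 : 41.79

Expanding (0.44371 + 0.55629)^3:
P(M) = 0.44371^3 = 0.087357
P(M+2) = 3 × 0.44371^2 × 0.55629^1 = 0.328565
P(M+4) = 3 × 0.44371^1 × 0.55629^2 = 0.411930
P(M+6) = 0.55629^3 = 0.172149
The M+4 peak is largest (0.411930); scaling to 100 gives 21.21 : 79.76 : 100.00 : 41.79.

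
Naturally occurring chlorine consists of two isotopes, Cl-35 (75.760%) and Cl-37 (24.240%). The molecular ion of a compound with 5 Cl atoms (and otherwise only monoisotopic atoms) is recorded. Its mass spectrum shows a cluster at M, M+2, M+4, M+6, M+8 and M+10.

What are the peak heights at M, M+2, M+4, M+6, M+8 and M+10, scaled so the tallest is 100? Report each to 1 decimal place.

Each Cl atom is independently Cl-35 (p = 0.75760) or Cl-37 (q = 0.24240); the cluster is the binomial expansion (p + q)^5.
P(M) = 0.75760^5 = 0.249574
P(M+2) = 5 × 0.75760^4 × 0.24240^1 = 0.399266
P(M+4) = 10 × 0.75760^3 × 0.24240^2 = 0.255497
P(M+6) = 10 × 0.75760^2 × 0.24240^3 = 0.081748
P(M+8) = 5 × 0.75760^1 × 0.24240^4 = 0.013078
P(M+10) = 0.24240^5 = 0.000837
The M+2 peak is largest (0.399266); scaling to 100 gives 62.5 : 100.0 : 64.0 : 20.5 : 3.3 : 0.2.

62.5 : 100.0 : 64.0 : 20.5 : 3.3 : 0.2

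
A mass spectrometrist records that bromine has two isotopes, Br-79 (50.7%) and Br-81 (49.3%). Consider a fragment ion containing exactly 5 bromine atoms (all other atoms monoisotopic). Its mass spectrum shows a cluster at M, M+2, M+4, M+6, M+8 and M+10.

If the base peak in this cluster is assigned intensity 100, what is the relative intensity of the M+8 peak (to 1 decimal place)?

47.3

Binomial terms of (0.507 + 0.493)^5: M 0.0335, M+2 0.1629, M+4 0.3168, M+6 0.3080, M+8 0.1497, M+10 0.0291 → M+4 is the base peak.
P(M+4) = C(5,2) × 0.507^3 × 0.493^2 = 10 × 0.13032384 × 0.243049 = 0.316751 (base)
P(M+8) = C(5,4) × 0.507^1 × 0.493^4 = 5 × 0.5070 × 0.05907282 = 0.149750
Relative intensity = 0.149750 / 0.316751 × 100 = 47.3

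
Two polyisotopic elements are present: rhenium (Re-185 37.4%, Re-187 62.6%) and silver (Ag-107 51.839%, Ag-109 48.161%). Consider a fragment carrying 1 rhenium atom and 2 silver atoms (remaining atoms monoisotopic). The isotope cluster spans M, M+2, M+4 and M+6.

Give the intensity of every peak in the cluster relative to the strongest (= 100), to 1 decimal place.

Rhenium pattern (n=1): 0.3740 : 0.6260
Silver pattern (n=2): 0.26872819 : 0.49932362 : 0.23194819
Convolve the two distributions (both contribute in 2-u steps):
  M: 0.3740×0.26872819 = 0.100504
  M+2: 0.3740×0.49932362 + 0.6260×0.26872819 = 0.354971
  M+4: 0.3740×0.23194819 + 0.6260×0.49932362 = 0.399325
  M+6: 0.6260×0.23194819 = 0.145200
Scale to base peak (0.399325) = 100: 25.2 : 88.9 : 100.0 : 36.4

25.2 : 88.9 : 100.0 : 36.4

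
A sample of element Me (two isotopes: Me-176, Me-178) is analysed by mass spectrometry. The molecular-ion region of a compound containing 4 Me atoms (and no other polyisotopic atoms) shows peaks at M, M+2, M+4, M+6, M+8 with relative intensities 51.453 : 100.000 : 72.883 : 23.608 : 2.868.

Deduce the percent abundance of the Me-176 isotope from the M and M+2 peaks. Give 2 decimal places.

67.30%

Let p = fractional abundance of Me-176. I(M+2)/I(M) = [C(4,1)·p^3·(1−p)] / p^4 = 4·(1−p)/p = 100.000/51.453 = 1.9435
(1−p)/p = 1.9435/4 = 0.4859  ⇒  p = 1/(1 + 0.4859) = 0.6730
Me-176: 67.30%, Me-178: 32.70%.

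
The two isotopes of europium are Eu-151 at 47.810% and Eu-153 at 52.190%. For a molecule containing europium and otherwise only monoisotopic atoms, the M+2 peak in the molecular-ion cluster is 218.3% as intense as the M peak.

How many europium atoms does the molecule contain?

The M+2/M ratio from n Eu atoms is n · q/p = n · 0.52190/0.47810.
n = 2.183 × 0.47810/0.52190 = 2.00 ≈ 2

2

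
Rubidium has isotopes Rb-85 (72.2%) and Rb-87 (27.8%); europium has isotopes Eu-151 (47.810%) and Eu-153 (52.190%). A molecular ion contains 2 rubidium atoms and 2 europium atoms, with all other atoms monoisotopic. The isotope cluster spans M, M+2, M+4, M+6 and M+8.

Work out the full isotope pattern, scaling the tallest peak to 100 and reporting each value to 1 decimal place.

33.1 : 97.8 : 100.0 : 41.1 : 5.8

Rubidium pattern (n=2): 0.521284 : 0.401432 : 0.077284
Europium pattern (n=2): 0.22857961 : 0.49904078 : 0.27237961
Convolve the two distributions (both contribute in 2-u steps):
  M: 0.521284×0.22857961 = 0.119155
  M+2: 0.521284×0.49904078 + 0.401432×0.22857961 = 0.351901
  M+4: 0.521284×0.27237961 + 0.401432×0.49904078 + 0.077284×0.22857961 = 0.359984
  M+6: 0.401432×0.27237961 + 0.077284×0.49904078 = 0.147910
  M+8: 0.077284×0.27237961 = 0.021051
Scale to base peak (0.359984) = 100: 33.1 : 97.8 : 100.0 : 41.1 : 5.8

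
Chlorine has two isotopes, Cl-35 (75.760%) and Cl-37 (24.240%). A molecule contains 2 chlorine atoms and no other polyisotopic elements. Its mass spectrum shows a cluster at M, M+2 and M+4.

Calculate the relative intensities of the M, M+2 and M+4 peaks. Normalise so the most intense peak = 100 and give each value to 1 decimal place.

100.0 : 64.0 : 10.2

The 2 Cl atoms are independent, so intensities follow the terms of (0.75760 + 0.24240)^2.
P(M) = 0.75760^2 = 0.573958
P(M+2) = 2 × 0.75760^1 × 0.24240^1 = 0.367284
P(M+4) = 0.24240^2 = 0.058758
The M peak is largest (0.573958); scaling to 100 gives 100.0 : 64.0 : 10.2.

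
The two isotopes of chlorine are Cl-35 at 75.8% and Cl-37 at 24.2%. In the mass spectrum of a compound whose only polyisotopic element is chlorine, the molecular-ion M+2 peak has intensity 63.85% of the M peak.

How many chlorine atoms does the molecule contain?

With n Cl atoms, P(M+2)/P(M) = C(n,1)·p^(n−1)q / p^n = n·q/p = n · 0.242/0.758.
n = 0.6385 × 0.758/0.242 = 2.00 ≈ 2

2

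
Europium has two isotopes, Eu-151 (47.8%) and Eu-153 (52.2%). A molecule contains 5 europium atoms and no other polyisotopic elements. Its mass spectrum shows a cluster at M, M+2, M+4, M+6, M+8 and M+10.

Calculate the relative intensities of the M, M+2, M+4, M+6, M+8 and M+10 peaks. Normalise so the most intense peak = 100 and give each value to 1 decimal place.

7.7 : 41.9 : 91.6 : 100.0 : 54.6 : 11.9

Each Eu atom is independently Eu-151 (p = 0.478) or Eu-153 (q = 0.522); the cluster is the binomial expansion (p + q)^5.
P(M) = 0.478^5 = 0.024954
P(M+2) = 5 × 0.478^4 × 0.522^1 = 0.136255
P(M+4) = 10 × 0.478^3 × 0.522^2 = 0.297594
P(M+6) = 10 × 0.478^2 × 0.522^3 = 0.324988
P(M+8) = 5 × 0.478^1 × 0.522^4 = 0.177452
P(M+10) = 0.522^5 = 0.038757
The M+6 peak is largest (0.324988); scaling to 100 gives 7.7 : 41.9 : 91.6 : 100.0 : 54.6 : 11.9.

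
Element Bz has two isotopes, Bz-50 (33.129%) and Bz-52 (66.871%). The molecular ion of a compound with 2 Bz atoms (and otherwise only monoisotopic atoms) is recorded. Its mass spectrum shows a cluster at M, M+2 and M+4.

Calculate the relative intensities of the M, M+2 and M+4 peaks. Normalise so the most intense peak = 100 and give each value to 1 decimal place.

24.5 : 99.1 : 100.0

Expanding (0.33129 + 0.66871)^2:
P(M) = 0.33129^2 = 0.109753
P(M+2) = 2 × 0.33129^1 × 0.66871^1 = 0.443074
P(M+4) = 0.66871^2 = 0.447173
The M+4 peak is largest (0.447173); scaling to 100 gives 24.5 : 99.1 : 100.0.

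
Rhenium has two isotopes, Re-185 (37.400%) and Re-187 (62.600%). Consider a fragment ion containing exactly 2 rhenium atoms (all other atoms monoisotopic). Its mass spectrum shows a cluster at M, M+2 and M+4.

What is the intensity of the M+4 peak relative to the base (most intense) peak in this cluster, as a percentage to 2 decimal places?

(0.37400 + 0.62600)^2 gives M 0.1399, M+2 0.4682, M+4 0.3919; the largest is M+2.
P(M+2) = C(2,1) × 0.37400^1 × 0.62600^1 = 2 × 0.3740 × 0.6260 = 0.468248 (base)
P(M+4) = C(2,2) × 0.37400^0 × 0.62600^2 = 1 × 1.0000 × 0.391876 = 0.391876
Relative intensity = 0.391876 / 0.468248 × 100 = 83.69

83.69%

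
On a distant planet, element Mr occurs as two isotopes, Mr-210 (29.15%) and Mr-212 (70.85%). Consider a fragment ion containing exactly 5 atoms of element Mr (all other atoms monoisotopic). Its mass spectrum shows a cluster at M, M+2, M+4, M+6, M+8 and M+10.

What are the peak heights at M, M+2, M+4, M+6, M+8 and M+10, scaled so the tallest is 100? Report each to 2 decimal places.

0.57 : 6.96 : 33.86 : 82.29 : 100.00 : 48.61

Expanding (0.2915 + 0.7085)^5:
P(M) = 0.2915^5 = 0.002105
P(M+2) = 5 × 0.2915^4 × 0.7085^1 = 0.025578
P(M+4) = 10 × 0.2915^3 × 0.7085^2 = 0.124336
P(M+6) = 10 × 0.2915^2 × 0.7085^3 = 0.302202
P(M+8) = 5 × 0.2915^1 × 0.7085^4 = 0.367255
P(M+10) = 0.7085^5 = 0.178525
The M+8 peak is largest (0.367255); scaling to 100 gives 0.57 : 6.96 : 33.86 : 82.29 : 100.00 : 48.61.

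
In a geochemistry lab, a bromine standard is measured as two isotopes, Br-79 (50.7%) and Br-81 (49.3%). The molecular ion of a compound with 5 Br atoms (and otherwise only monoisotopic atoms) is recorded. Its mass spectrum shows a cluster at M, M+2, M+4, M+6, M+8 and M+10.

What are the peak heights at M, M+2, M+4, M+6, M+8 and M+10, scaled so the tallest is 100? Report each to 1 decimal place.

10.6 : 51.4 : 100.0 : 97.2 : 47.3 : 9.2

Expanding (0.507 + 0.493)^5:
P(M) = 0.507^5 = 0.033500
P(M+2) = 5 × 0.507^4 × 0.493^1 = 0.162873
P(M+4) = 10 × 0.507^3 × 0.493^2 = 0.316751
P(M+6) = 10 × 0.507^2 × 0.493^3 = 0.308004
P(M+8) = 5 × 0.507^1 × 0.493^4 = 0.149750
P(M+10) = 0.493^5 = 0.029123
The M+4 peak is largest (0.316751); scaling to 100 gives 10.6 : 51.4 : 100.0 : 97.2 : 47.3 : 9.2.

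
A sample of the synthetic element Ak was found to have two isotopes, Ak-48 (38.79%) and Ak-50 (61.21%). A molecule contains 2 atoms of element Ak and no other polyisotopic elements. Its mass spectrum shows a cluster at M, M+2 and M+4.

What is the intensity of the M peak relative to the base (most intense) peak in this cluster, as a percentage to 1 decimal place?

31.7%

Term probabilities: M 0.1505, M+2 0.4749, M+4 0.3747. Base peak = M+2.
P(M+2) = C(2,1) × 0.3879^1 × 0.6121^1 = 2 × 0.3879 × 0.6121 = 0.474867 (base)
P(M) = C(2,0) × 0.3879^2 × 0.6121^0 = 1 × 0.15046641 × 1.0000 = 0.150466
Relative intensity = 0.150466 / 0.474867 × 100 = 31.7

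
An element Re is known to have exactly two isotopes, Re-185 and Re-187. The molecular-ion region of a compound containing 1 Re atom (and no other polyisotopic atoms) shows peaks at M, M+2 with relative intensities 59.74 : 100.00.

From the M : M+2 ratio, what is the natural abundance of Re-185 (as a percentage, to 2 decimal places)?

Let p = fractional abundance of Re-185. I(M+2)/I(M) = [C(1,1)·p^0·(1−p)] / p^1 = 1·(1−p)/p = 100.00/59.74 = 1.6739
(1−p)/p = 1.6739/1 = 1.6739  ⇒  p = 1/(1 + 1.6739) = 0.3740
Re-185: 37.40%, Re-187: 62.60%.

37.40%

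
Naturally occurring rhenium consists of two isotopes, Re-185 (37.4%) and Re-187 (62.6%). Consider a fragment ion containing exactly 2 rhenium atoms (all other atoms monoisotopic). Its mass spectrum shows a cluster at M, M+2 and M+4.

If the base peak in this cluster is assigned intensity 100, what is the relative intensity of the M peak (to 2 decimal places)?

29.87

(0.374 + 0.626)^2 gives M 0.1399, M+2 0.4682, M+4 0.3919; the largest is M+2.
P(M+2) = C(2,1) × 0.374^1 × 0.626^1 = 2 × 0.3740 × 0.6260 = 0.468248 (base)
P(M) = C(2,0) × 0.374^2 × 0.626^0 = 1 × 0.139876 × 1.0000 = 0.139876
Relative intensity = 0.139876 / 0.468248 × 100 = 29.87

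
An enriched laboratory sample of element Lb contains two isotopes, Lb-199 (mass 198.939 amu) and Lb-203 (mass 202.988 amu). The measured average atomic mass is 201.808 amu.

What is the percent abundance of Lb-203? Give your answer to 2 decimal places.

Writing the weighted mean with unknown fraction x of Lb-199:
198.939·x + 202.988·(1 − x) = 201.808
(198.939 − 202.988)·x = 201.808 − 202.988
x = -1.180 / -4.049 = 0.29143 → 29.14% Lb-199, 70.86% Lb-203.

70.86%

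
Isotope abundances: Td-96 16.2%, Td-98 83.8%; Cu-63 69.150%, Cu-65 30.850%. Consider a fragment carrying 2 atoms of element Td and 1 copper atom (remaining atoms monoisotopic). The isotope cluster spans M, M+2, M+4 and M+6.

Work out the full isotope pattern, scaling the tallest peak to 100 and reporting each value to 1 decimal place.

Element Td pattern (n=2): 0.026244 : 0.271512 : 0.702244
Copper pattern (n=1): 0.6915 : 0.3085
Convolve the two distributions (both contribute in 2-u steps):
  M: 0.026244×0.6915 = 0.018148
  M+2: 0.026244×0.3085 + 0.271512×0.6915 = 0.195847
  M+4: 0.271512×0.3085 + 0.702244×0.6915 = 0.569363
  M+6: 0.702244×0.3085 = 0.216642
Scale to base peak (0.569363) = 100: 3.2 : 34.4 : 100.0 : 38.0

3.2 : 34.4 : 100.0 : 38.0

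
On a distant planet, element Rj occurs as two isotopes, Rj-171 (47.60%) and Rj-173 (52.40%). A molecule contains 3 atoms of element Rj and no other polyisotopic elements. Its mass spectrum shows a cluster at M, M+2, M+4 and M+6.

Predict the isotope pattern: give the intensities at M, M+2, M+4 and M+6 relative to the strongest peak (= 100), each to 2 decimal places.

Expanding (0.4760 + 0.5240)^3:
P(M) = 0.4760^3 = 0.107850
P(M+2) = 3 × 0.4760^2 × 0.5240^1 = 0.356177
P(M+4) = 3 × 0.4760^1 × 0.5240^2 = 0.392095
P(M+6) = 0.5240^3 = 0.143878
The M+4 peak is largest (0.392095); scaling to 100 gives 27.51 : 90.84 : 100.00 : 36.69.

27.51 : 90.84 : 100.00 : 36.69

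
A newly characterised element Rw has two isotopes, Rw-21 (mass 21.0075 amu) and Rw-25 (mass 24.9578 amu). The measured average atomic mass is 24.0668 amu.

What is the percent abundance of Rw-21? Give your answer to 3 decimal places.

22.555%

Writing the weighted mean with unknown fraction x of Rw-21:
21.0075·x + 24.9578·(1 − x) = 24.0668
(21.0075 − 24.9578)·x = 24.0668 − 24.9578
x = -0.8910 / -3.9503 = 0.22555 → 22.555% Rw-21, 77.445% Rw-25.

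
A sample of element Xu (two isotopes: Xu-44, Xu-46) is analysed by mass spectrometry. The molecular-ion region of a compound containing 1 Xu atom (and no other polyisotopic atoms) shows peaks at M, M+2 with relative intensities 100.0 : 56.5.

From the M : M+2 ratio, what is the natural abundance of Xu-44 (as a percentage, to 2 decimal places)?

Let p = fractional abundance of Xu-44. I(M+2)/I(M) = [C(1,1)·p^0·(1−p)] / p^1 = 1·(1−p)/p = 56.5/100.0 = 0.5650
(1−p)/p = 0.5650/1 = 0.5650  ⇒  p = 1/(1 + 0.5650) = 0.6390
Xu-44: 63.90%, Xu-46: 36.10%.

63.90%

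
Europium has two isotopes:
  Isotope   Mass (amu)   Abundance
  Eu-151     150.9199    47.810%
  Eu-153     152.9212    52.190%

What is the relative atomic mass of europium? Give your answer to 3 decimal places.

151.964 amu

The abundance-weighted mean is 0.47810 × 150.9199 + 0.52190 × 152.9212
= 72.15480 + 79.80957 = 151.96437 amu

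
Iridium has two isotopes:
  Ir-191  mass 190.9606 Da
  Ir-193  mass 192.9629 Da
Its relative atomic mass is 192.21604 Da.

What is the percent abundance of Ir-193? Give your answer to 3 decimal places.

62.700%

Let x be the fractional abundance of Ir-191; then Ir-193 has abundance 1 − x.
190.9606·x + 192.9629·(1 − x) = 192.21604
(190.9606 − 192.9629)·x = 192.21604 − 192.9629
x = -0.74686 / -2.0023 = 0.37300 → 37.300% Ir-191, 62.700% Ir-193.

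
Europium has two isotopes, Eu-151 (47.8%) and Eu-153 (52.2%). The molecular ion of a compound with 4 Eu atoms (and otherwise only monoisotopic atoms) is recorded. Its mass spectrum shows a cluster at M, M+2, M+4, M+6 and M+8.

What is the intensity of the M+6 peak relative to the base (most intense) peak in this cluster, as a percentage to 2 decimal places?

72.80%

(0.478 + 0.522)^4 gives M 0.0522, M+2 0.2280, M+4 0.3735, M+6 0.2720, M+8 0.0742; the largest is M+4.
P(M+4) = C(4,2) × 0.478^2 × 0.522^2 = 6 × 0.228484 × 0.272484 = 0.373549 (base)
P(M+6) = C(4,3) × 0.478^1 × 0.522^3 = 4 × 0.4780 × 0.14223665 = 0.271956
Relative intensity = 0.271956 / 0.373549 × 100 = 72.80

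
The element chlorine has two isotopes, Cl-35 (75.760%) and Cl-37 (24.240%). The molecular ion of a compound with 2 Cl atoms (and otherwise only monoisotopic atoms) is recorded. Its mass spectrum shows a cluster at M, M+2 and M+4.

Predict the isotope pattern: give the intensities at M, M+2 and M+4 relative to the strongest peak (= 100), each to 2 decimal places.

Each Cl atom is independently Cl-35 (p = 0.75760) or Cl-37 (q = 0.24240); the cluster is the binomial expansion (p + q)^2.
P(M) = 0.75760^2 = 0.573958
P(M+2) = 2 × 0.75760^1 × 0.24240^1 = 0.367284
P(M+4) = 0.24240^2 = 0.058758
The M peak is largest (0.573958); scaling to 100 gives 100.00 : 63.99 : 10.24.

100.00 : 63.99 : 10.24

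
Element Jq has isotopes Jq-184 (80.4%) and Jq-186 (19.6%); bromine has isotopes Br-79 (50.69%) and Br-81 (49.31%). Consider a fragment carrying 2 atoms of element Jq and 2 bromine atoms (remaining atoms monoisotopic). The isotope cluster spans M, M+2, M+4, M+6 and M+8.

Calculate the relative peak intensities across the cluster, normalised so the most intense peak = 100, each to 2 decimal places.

41.10 : 100.00 : 80.32 : 23.71 : 2.31

Element Jq pattern (n=2): 0.646416 : 0.315168 : 0.038416
Bromine pattern (n=2): 0.25694761 : 0.49990478 : 0.24314761
Convolve the two distributions (both contribute in 2-u steps):
  M: 0.646416×0.25694761 = 0.166095
  M+2: 0.646416×0.49990478 + 0.315168×0.25694761 = 0.404128
  M+4: 0.646416×0.24314761 + 0.315168×0.49990478 + 0.038416×0.25694761 = 0.324599
  M+6: 0.315168×0.24314761 + 0.038416×0.49990478 = 0.095837
  M+8: 0.038416×0.24314761 = 0.009341
Scale to base peak (0.404128) = 100: 41.10 : 100.00 : 80.32 : 23.71 : 2.31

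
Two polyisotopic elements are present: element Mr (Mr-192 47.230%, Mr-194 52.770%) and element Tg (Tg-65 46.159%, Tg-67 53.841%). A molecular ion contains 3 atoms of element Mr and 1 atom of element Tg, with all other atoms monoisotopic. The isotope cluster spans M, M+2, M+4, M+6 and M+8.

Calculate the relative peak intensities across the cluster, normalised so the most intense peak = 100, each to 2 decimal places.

Element Mr pattern (n=3): 0.10535468 : 0.35313783 : 0.3945603 : 0.14694719
Element Tg pattern (n=1): 0.46159 : 0.53841
Convolve the two distributions (both contribute in 2-u steps):
  M: 0.10535468×0.46159 = 0.048631
  M+2: 0.10535468×0.53841 + 0.35313783×0.46159 = 0.219729
  M+4: 0.35313783×0.53841 + 0.3945603×0.46159 = 0.372258
  M+6: 0.3945603×0.53841 + 0.14694719×0.46159 = 0.280265
  M+8: 0.14694719×0.53841 = 0.079118
Scale to base peak (0.372258) = 100: 13.06 : 59.03 : 100.00 : 75.29 : 21.25

13.06 : 59.03 : 100.00 : 75.29 : 21.25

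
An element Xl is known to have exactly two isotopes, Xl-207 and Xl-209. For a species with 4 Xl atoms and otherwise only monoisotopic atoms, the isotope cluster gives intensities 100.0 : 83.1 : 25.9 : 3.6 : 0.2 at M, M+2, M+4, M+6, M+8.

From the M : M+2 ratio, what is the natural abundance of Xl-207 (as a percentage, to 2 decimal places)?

82.80%

Let p = fractional abundance of Xl-207. I(M+2)/I(M) = [C(4,1)·p^3·(1−p)] / p^4 = 4·(1−p)/p = 83.1/100.0 = 0.8310
(1−p)/p = 0.8310/4 = 0.2077  ⇒  p = 1/(1 + 0.2077) = 0.8280
Xl-207: 82.80%, Xl-209: 17.20%.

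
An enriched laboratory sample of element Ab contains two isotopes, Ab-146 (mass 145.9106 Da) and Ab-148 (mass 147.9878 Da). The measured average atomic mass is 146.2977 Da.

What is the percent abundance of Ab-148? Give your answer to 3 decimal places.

18.636%

Writing the weighted mean with unknown fraction x of Ab-146:
145.9106·x + 147.9878·(1 − x) = 146.2977
(145.9106 − 147.9878)·x = 146.2977 − 147.9878
x = -1.6901 / -2.0772 = 0.81364 → 81.364% Ab-146, 18.636% Ab-148.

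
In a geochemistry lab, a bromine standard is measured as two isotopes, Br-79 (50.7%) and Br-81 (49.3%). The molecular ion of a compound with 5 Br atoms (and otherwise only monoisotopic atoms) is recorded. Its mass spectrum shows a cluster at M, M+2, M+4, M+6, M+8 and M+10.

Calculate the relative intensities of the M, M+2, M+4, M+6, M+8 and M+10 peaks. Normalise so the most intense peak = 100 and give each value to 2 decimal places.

The 5 Br atoms are independent, so intensities follow the terms of (0.507 + 0.493)^5.
P(M) = 0.507^5 = 0.033500
P(M+2) = 5 × 0.507^4 × 0.493^1 = 0.162873
P(M+4) = 10 × 0.507^3 × 0.493^2 = 0.316751
P(M+6) = 10 × 0.507^2 × 0.493^3 = 0.308004
P(M+8) = 5 × 0.507^1 × 0.493^4 = 0.149750
P(M+10) = 0.493^5 = 0.029123
The M+4 peak is largest (0.316751); scaling to 100 gives 10.58 : 51.42 : 100.00 : 97.24 : 47.28 : 9.19.

10.58 : 51.42 : 100.00 : 97.24 : 47.28 : 9.19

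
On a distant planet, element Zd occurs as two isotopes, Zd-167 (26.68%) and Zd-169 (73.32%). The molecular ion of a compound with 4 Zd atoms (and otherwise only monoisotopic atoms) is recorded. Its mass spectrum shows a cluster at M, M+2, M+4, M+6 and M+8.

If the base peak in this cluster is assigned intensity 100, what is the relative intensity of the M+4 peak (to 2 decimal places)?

54.58

Binomial terms of (0.2668 + 0.7332)^4: M 0.0051, M+2 0.0557, M+4 0.2296, M+6 0.4206, M+8 0.2890 → M+6 is the base peak.
P(M+6) = C(4,3) × 0.2668^1 × 0.7332^3 = 4 × 0.2668 × 0.3941553 = 0.420643 (base)
P(M+4) = C(4,2) × 0.2668^2 × 0.7332^2 = 6 × 0.07118224 × 0.53758224 = 0.229598
Relative intensity = 0.229598 / 0.420643 × 100 = 54.58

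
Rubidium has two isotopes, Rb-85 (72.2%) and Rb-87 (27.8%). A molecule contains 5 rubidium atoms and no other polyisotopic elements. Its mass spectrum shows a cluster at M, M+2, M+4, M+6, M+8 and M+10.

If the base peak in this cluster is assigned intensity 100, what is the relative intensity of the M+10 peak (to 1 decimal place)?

(0.722 + 0.278)^5 gives M 0.1962, M+2 0.3777, M+4 0.2909, M+6 0.1120, M+8 0.0216, M+10 0.0017; the largest is M+2.
P(M+2) = C(5,1) × 0.722^4 × 0.278^1 = 5 × 0.27173701 × 0.2780 = 0.377714 (base)
P(M+10) = C(5,5) × 0.722^0 × 0.278^5 = 1 × 1.0000 × 0.00166044 = 0.001660
Relative intensity = 0.001660 / 0.377714 × 100 = 0.4

0.4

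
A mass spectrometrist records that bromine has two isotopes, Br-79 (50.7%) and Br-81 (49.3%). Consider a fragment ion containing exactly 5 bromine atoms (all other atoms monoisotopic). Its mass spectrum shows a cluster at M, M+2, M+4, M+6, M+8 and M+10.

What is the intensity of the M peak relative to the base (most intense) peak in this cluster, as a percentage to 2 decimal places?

10.58%

(0.507 + 0.493)^5 gives M 0.0335, M+2 0.1629, M+4 0.3168, M+6 0.3080, M+8 0.1497, M+10 0.0291; the largest is M+4.
P(M+4) = C(5,2) × 0.507^3 × 0.493^2 = 10 × 0.13032384 × 0.243049 = 0.316751 (base)
P(M) = C(5,0) × 0.507^5 × 0.493^0 = 1 × 0.03349961 × 1.0000 = 0.033500
Relative intensity = 0.033500 / 0.316751 × 100 = 10.58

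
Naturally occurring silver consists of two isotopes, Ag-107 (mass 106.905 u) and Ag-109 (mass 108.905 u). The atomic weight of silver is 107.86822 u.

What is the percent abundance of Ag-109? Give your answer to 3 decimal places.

Let x be the fractional abundance of Ag-107; then Ag-109 has abundance 1 − x.
106.905·x + 108.905·(1 − x) = 107.86822
(106.905 − 108.905)·x = 107.86822 − 108.905
x = -1.03678 / -2.000 = 0.51839 → 51.839% Ag-107, 48.161% Ag-109.

48.161%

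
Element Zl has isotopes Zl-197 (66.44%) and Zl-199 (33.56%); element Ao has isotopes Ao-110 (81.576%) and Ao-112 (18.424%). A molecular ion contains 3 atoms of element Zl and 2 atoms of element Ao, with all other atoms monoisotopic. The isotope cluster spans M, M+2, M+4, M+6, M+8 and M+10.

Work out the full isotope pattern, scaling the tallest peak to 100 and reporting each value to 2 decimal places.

50.84 : 100.00 : 76.30 : 28.06 : 4.94 : 0.33

Element Zl pattern (n=3): 0.29328434 : 0.44442907 : 0.22448885 : 0.03779774
Element Ao pattern (n=2): 0.66546438 : 0.30059124 : 0.03394438
Convolve the two distributions (both contribute in 2-u steps):
  M: 0.29328434×0.66546438 = 0.195170
  M+2: 0.29328434×0.30059124 + 0.44442907×0.66546438 = 0.383910
  M+4: 0.29328434×0.03394438 + 0.44442907×0.30059124 + 0.22448885×0.66546438 = 0.292936
  M+6: 0.44442907×0.03394438 + 0.22448885×0.30059124 + 0.03779774×0.66546438 = 0.107718
  M+8: 0.22448885×0.03394438 + 0.03779774×0.30059124 = 0.018982
  M+10: 0.03779774×0.03394438 = 0.001283
Scale to base peak (0.383910) = 100: 50.84 : 100.00 : 76.30 : 28.06 : 4.94 : 0.33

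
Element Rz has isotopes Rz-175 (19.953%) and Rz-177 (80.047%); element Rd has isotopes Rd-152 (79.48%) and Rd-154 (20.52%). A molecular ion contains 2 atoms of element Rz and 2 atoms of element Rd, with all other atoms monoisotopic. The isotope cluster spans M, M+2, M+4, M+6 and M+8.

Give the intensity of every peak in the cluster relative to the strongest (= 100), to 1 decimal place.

Element Rz pattern (n=2): 0.03981222 : 0.31943556 : 0.64075222
Element Rd pattern (n=2): 0.63170704 : 0.32618592 : 0.04210704
Convolve the two distributions (both contribute in 2-u steps):
  M: 0.03981222×0.63170704 = 0.025150
  M+2: 0.03981222×0.32618592 + 0.31943556×0.63170704 = 0.214776
  M+4: 0.03981222×0.04210704 + 0.31943556×0.32618592 + 0.64075222×0.63170704 = 0.510639
  M+6: 0.31943556×0.04210704 + 0.64075222×0.32618592 = 0.222455
  M+8: 0.64075222×0.04210704 = 0.026980
Scale to base peak (0.510639) = 100: 4.9 : 42.1 : 100.0 : 43.6 : 5.3

4.9 : 42.1 : 100.0 : 43.6 : 5.3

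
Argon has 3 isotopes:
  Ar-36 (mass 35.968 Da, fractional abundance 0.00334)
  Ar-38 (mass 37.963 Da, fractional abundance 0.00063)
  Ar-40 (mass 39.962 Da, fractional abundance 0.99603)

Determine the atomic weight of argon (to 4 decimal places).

The abundance-weighted mean is 0.00334 × 35.968 + 0.00063 × 37.963 + 0.99603 × 39.962
= 0.12013 + 0.02392 + 39.80335 = 39.94740 Da

39.9474 Da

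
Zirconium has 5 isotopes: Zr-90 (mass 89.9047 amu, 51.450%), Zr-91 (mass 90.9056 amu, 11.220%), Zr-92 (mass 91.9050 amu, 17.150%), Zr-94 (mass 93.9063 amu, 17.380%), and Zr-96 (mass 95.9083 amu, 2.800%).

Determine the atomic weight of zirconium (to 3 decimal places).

91.224 amu

Weight each isotope mass by its fractional abundance: 0.51450 × 89.9047 + 0.11220 × 90.9056 + 0.17150 × 91.9050 + 0.17380 × 93.9063 + 0.02800 × 95.9083
= 46.25597 + 10.19961 + 15.76171 + 16.32091 + 2.68543 = 91.22363 amu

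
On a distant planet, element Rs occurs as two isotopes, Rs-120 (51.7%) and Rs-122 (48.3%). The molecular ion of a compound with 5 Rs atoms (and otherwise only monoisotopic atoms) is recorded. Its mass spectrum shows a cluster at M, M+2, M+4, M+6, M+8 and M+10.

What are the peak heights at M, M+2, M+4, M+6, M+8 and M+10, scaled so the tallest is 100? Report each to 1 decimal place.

Each Rs atom is independently Rs-120 (p = 0.517) or Rs-122 (q = 0.483); the cluster is the binomial expansion (p + q)^5.
P(M) = 0.517^5 = 0.036936
P(M+2) = 5 × 0.517^4 × 0.483^1 = 0.172536
P(M+4) = 10 × 0.517^3 × 0.483^2 = 0.322378
P(M+6) = 10 × 0.517^2 × 0.483^3 = 0.301177
P(M+8) = 5 × 0.517^1 × 0.483^4 = 0.140685
P(M+10) = 0.483^5 = 0.026287
The M+4 peak is largest (0.322378); scaling to 100 gives 11.5 : 53.5 : 100.0 : 93.4 : 43.6 : 8.2.

11.5 : 53.5 : 100.0 : 93.4 : 43.6 : 8.2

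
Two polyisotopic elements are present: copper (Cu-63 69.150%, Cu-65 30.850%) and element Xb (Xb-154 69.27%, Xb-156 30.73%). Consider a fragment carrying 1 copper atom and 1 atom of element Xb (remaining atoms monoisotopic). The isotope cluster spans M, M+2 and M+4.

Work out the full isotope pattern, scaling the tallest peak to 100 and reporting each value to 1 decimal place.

Copper pattern (n=1): 0.6915 : 0.3085
Element Xb pattern (n=1): 0.6927 : 0.3073
Convolve the two distributions (both contribute in 2-u steps):
  M: 0.6915×0.6927 = 0.479002
  M+2: 0.6915×0.3073 + 0.3085×0.6927 = 0.426196
  M+4: 0.3085×0.3073 = 0.094802
Scale to base peak (0.479002) = 100: 100.0 : 89.0 : 19.8

100.0 : 89.0 : 19.8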